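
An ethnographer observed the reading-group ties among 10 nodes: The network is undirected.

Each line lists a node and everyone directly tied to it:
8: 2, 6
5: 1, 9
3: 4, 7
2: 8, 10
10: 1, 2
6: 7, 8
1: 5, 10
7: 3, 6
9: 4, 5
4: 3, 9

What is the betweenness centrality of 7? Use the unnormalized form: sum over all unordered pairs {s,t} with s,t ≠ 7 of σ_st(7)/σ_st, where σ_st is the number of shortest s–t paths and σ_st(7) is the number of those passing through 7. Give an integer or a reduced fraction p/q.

8

Pairs whose geodesics pass through 7 — 10–3: 1/2; 2–3: 1; 2–4: 1/2; 8–3: 1; 8–4: 1; 8–9: 1/2; 6–3: 1; 6–4: 1; 6–9: 1; 6–5: 1/2.
All other pairs contribute 0.
Summing the contributions gives betweenness(7) = 8.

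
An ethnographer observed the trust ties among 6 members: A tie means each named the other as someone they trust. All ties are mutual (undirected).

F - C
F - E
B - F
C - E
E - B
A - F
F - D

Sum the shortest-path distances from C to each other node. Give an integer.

8

Distances from C: A:2, B:2, D:2, E:1, F:1.
Sum = 2 + 2 + 2 + 1 + 1 = 8.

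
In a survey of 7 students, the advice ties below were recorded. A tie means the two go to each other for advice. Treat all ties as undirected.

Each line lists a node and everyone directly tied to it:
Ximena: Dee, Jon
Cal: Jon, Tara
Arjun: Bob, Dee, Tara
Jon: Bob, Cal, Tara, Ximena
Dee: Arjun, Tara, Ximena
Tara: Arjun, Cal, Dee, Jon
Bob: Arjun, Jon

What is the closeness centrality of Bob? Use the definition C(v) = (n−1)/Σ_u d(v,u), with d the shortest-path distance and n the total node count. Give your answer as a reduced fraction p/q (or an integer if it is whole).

Distances from Bob: Arjun:1, Cal:2, Dee:2, Jon:1, Tara:2, Ximena:2. Sum = 10.
n = 7, so closeness = 6/10 = 3/5.

3/5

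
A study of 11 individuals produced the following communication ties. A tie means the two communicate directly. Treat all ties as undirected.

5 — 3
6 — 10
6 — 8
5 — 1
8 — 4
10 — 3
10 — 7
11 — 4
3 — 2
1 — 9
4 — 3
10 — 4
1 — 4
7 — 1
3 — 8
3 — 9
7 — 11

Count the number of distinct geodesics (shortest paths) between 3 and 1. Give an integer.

The shortest distance is 2. The length-2 paths are: 3–5–1; 3–9–1; 3–4–1.
That gives 3 distinct shortest paths.

3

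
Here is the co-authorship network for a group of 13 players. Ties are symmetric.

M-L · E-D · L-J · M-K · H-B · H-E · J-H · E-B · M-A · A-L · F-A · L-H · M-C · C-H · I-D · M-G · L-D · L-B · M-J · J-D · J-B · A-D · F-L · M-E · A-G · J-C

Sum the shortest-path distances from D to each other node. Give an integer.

20

Distances from D: A:1, B:2, C:2, E:1, F:2, G:2, H:2, I:1, J:1, K:3, L:1, M:2.
Sum = 1 + 2 + 2 + 1 + 2 + 2 + 2 + 1 + 1 + 3 + 1 + 2 = 20.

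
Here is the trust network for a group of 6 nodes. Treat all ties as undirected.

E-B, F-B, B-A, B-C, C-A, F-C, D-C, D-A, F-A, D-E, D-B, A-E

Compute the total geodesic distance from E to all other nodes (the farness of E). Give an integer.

Distances from E: A:1, B:1, C:2, D:1, F:2.
Sum = 1 + 1 + 2 + 1 + 2 = 7.

7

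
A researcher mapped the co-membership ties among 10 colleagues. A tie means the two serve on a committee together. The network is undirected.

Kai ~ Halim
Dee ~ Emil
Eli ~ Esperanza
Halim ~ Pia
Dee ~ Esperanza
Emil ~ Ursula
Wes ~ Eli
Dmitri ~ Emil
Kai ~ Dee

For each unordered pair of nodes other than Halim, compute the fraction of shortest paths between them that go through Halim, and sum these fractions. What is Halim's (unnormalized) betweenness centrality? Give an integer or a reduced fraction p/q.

Pairs whose geodesics pass through Halim — Dee–Pia: 1; Wes–Pia: 1; Pia–Kai: 1; Pia–Ursula: 1; Pia–Eli: 1; Pia–Esperanza: 1; Pia–Emil: 1; Pia–Dmitri: 1.
All other pairs contribute 0.
Summing the contributions gives betweenness(Halim) = 8.

8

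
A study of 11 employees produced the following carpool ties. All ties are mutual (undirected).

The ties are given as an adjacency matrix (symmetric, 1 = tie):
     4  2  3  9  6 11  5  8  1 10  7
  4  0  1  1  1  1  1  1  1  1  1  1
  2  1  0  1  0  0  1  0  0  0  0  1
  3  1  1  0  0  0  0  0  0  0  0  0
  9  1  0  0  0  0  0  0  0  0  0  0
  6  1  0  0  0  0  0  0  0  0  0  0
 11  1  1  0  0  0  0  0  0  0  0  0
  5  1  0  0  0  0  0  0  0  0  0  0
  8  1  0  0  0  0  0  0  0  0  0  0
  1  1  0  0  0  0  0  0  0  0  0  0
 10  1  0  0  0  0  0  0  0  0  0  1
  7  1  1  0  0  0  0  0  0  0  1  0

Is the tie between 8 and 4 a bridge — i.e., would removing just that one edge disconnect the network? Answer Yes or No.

Without the 8–4 edge there is no alternate route between 8 and 4, so the network disconnects. It is a bridge.

Yes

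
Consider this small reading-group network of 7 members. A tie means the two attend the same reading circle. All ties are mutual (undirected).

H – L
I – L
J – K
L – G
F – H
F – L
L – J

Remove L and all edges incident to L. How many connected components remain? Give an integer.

Without L, the remaining ties split the others into: {G}; {J, K}; {I}; {F, H}.
That's 4 separate components.

4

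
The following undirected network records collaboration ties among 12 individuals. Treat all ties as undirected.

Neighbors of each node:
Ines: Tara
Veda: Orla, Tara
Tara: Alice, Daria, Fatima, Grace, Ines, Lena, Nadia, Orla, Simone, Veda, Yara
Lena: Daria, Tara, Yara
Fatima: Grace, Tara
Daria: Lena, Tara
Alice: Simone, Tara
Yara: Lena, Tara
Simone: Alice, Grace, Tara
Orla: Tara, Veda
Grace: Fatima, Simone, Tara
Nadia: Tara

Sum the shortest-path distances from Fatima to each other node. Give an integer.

20

Distances from Fatima: Alice:2, Daria:2, Grace:1, Ines:2, Lena:2, Nadia:2, Orla:2, Simone:2, Tara:1, Veda:2, Yara:2.
Sum = 2 + 2 + 1 + 2 + 2 + 2 + 2 + 2 + 1 + 2 + 2 = 20.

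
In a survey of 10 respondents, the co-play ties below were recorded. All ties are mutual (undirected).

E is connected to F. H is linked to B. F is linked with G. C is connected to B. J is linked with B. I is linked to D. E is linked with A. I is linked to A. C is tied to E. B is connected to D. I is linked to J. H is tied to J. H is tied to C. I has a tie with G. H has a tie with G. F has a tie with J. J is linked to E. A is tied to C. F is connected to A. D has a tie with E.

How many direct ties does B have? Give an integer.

4

B is directly tied to C, D, H, and J. That is 4 neighbors, so the degree of B is 4.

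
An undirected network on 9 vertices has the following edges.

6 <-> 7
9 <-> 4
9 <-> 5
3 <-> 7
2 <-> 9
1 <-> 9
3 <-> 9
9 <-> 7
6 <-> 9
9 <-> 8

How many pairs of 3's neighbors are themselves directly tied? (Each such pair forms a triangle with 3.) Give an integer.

3's neighbors: 7 and 9.
Neighbor pairs that are themselves tied: 3–7–9. Each forms one triangle with 3, for 1 in total.

1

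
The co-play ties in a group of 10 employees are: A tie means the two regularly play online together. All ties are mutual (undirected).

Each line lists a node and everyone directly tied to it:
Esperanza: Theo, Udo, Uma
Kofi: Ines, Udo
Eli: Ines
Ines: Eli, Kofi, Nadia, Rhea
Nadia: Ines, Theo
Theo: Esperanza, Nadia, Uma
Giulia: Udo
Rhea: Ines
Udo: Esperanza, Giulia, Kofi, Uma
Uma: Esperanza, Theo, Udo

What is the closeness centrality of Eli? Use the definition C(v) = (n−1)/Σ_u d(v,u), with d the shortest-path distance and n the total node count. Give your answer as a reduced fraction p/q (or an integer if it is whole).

9/25

Distances from Eli: Esperanza:4, Giulia:4, Ines:1, Kofi:2, Nadia:2, Rhea:2, Theo:3, Udo:3, Uma:4. Sum = 25.
n = 10, so closeness = 9/25.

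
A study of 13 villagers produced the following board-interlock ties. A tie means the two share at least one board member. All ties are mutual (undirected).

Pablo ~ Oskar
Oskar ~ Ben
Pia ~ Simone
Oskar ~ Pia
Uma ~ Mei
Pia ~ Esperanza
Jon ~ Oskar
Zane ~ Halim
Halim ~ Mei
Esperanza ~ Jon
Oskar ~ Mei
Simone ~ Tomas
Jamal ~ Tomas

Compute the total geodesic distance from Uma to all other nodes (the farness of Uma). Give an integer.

39

Distances from Uma: Ben:3, Esperanza:4, Halim:2, Jamal:6, Jon:3, Mei:1, Oskar:2, Pablo:3, Pia:3, Simone:4, Tomas:5, Zane:3.
Sum = 3 + 4 + 2 + 6 + 3 + 1 + 2 + 3 + 3 + 4 + 5 + 3 = 39.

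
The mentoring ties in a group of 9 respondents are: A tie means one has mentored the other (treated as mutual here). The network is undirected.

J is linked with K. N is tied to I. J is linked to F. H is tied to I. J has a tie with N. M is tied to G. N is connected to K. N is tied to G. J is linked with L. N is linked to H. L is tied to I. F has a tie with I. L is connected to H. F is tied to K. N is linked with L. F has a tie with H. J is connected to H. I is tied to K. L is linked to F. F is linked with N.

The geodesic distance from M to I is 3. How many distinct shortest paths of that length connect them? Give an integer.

The shortest distance is 3, and the only length-3 path is M–G–N–I. So there is exactly 1 shortest path.

1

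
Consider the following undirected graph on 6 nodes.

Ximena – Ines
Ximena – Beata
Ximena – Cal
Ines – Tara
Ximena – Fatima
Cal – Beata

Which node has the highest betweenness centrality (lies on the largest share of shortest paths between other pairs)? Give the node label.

Ximena

Unnormalized betweenness of each node: Beata:0, Cal:0, Fatima:0, Ines:4, Tara:0, Ximena:8.
Ximena has the largest value, 8, making it the main broker — the node through which the most shortest paths run.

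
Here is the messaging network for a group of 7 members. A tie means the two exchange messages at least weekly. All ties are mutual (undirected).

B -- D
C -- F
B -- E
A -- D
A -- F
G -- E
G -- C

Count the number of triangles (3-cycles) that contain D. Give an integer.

D's neighbors are A and B, but none of them are tied to each other, so no triangle contains D.

0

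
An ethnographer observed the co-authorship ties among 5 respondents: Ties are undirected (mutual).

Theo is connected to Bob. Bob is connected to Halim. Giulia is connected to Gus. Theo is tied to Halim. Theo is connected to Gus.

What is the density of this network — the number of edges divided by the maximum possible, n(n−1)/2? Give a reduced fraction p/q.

There are 5 edges and 5 nodes, so the maximum possible is C(5,2) = 10.
Density = 5/10 = 1/2.

1/2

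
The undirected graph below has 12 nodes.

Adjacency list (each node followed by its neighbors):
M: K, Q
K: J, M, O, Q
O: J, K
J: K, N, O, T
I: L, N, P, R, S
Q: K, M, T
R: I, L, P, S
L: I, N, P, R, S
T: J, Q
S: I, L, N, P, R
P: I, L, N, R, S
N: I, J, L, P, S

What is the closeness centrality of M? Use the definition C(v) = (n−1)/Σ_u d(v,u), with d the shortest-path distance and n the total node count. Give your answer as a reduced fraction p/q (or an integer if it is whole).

Distances from M: I:4, J:2, K:1, L:4, N:3, O:2, P:4, Q:1, R:5, S:4, T:2. Sum = 32.
n = 12, so closeness = 11/32.

11/32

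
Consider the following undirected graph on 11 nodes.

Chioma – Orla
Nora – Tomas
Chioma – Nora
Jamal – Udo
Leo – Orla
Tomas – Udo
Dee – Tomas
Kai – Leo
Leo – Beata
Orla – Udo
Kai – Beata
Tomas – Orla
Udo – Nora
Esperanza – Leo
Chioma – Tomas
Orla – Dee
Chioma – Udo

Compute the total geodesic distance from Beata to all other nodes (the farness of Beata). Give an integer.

26

Distances from Beata: Chioma:3, Dee:3, Esperanza:2, Jamal:4, Kai:1, Leo:1, Nora:4, Orla:2, Tomas:3, Udo:3.
Sum = 3 + 3 + 2 + 4 + 1 + 1 + 4 + 2 + 3 + 3 = 26.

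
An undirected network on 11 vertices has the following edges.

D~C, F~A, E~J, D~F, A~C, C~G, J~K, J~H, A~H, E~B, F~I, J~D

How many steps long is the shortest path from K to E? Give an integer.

2

One shortest route is K – J – E, which uses 2 edges, and K and E are not directly tied, so nothing shorter exists. So d(K,E) = 2.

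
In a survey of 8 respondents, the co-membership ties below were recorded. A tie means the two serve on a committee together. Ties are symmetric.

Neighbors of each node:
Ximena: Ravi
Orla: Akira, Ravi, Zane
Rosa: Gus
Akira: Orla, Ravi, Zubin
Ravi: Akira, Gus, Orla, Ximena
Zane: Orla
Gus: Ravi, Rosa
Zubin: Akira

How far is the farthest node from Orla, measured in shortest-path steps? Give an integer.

Distances from Orla: Akira:1, Gus:2, Ravi:1, Rosa:3, Ximena:2, Zane:1, Zubin:2.
The largest is 3 (to Rosa), so the eccentricity of Orla is 3.

3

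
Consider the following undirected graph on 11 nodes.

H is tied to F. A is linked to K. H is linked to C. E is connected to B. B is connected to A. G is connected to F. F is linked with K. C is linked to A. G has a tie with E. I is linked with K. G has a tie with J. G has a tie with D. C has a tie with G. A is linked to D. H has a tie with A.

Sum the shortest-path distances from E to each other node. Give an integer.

22

Distances from E: A:2, B:1, C:2, D:2, F:2, G:1, H:3, I:4, J:2, K:3.
Sum = 2 + 1 + 2 + 2 + 2 + 1 + 3 + 4 + 2 + 3 = 22.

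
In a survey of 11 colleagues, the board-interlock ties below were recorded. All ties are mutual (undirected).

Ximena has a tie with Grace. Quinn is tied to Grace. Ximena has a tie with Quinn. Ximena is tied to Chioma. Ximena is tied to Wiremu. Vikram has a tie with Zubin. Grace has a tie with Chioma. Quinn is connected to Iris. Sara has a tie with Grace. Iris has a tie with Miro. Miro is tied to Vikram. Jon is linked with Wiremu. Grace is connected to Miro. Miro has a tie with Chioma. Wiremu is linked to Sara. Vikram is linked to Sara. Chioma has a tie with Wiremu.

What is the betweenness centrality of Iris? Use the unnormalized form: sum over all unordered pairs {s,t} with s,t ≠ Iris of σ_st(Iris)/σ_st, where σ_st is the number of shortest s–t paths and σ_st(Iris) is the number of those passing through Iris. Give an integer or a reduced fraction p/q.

Pairs whose geodesics pass through Iris — Zubin–Quinn: 1/3; Miro–Quinn: 1/2; Quinn–Vikram: 1/3.
All other pairs contribute 0.
Summing the contributions gives betweenness(Iris) = 7/6.

7/6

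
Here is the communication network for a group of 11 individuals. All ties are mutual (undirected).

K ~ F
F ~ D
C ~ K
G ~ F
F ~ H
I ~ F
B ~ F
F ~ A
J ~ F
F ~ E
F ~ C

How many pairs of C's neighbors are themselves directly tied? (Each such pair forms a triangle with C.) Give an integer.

C's neighbors: F and K.
Neighbor pairs that are themselves tied: C–F–K. Each forms one triangle with C, for 1 in total.

1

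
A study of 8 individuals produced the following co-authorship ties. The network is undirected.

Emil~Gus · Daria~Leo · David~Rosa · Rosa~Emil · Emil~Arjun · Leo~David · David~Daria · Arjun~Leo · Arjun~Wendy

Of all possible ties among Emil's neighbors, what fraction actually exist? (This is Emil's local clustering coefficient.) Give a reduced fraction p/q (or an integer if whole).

0

Emil's neighbors: Arjun, Gus, and Rosa (k = 3).
Possible neighbor pairs: C(3,2) = 3. Edges among them: none → e = 0.
Clustering(Emil) = 0/3 = 0.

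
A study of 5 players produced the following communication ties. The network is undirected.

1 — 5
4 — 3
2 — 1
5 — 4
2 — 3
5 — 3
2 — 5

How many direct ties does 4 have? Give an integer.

2

4 is directly tied to 3 and 5. That is 2 neighbors, so the degree of 4 is 2.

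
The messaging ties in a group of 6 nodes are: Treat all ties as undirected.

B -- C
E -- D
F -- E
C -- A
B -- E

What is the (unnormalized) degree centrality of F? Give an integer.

1

F is directly tied to E. That is 1 neighbor, so the degree of F is 1.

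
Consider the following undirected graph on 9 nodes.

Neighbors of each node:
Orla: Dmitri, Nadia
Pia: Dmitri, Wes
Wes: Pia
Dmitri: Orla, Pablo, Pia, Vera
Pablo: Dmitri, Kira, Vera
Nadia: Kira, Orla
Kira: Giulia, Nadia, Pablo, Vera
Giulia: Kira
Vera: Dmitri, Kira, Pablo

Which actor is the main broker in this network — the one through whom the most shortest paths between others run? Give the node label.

Unnormalized betweenness of each node: Dmitri:14, Giulia:0, Kira:9, Nadia:2, Orla:3, Pablo:3, Pia:7, Vera:3, Wes:0.
Dmitri has the largest value, 14, making it the main broker — the node through which the most shortest paths run.

Dmitri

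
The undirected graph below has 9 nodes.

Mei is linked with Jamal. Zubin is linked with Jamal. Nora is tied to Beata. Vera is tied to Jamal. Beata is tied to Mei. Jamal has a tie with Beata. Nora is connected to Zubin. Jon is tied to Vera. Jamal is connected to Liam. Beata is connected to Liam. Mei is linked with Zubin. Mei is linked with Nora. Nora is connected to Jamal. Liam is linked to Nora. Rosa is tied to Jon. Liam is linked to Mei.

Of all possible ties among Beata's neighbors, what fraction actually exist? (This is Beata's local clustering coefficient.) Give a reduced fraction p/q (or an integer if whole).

Beata's neighbors: Jamal, Liam, Mei, and Nora (k = 4).
Possible neighbor pairs: C(4,2) = 6. Edges among them: Jamal–Liam, Jamal–Mei, Jamal–Nora, Liam–Mei, Liam–Nora, Mei–Nora → e = 6.
Clustering(Beata) = 6/6 = 1.

1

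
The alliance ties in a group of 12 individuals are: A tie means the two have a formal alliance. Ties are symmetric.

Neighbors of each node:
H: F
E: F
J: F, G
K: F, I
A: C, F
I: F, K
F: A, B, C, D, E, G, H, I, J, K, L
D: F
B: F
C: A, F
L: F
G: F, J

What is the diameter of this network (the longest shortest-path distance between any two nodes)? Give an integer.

Eccentricity of each node (its greatest distance to any other): A:2, B:2, C:2, D:2, E:2, F:1, G:2, H:2, I:2, J:2, K:2, L:2.
The maximum eccentricity is 2, realized for instance by the pair L–D via L – F – D. So the diameter is 2.

2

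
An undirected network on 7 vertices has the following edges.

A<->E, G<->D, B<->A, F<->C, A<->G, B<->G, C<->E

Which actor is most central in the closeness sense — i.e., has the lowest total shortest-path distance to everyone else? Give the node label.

A

Farness (sum of distances to all others) for each node — A:10, B:13, C:14, D:17, E:11, F:19, G:12.
The smallest farness is 10, for A, so A has the highest closeness.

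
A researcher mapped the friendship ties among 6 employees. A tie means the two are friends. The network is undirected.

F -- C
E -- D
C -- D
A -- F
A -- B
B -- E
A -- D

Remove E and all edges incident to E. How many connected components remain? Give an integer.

E's neighbors (B and D) remain reachable from one another through other ties, so the rest of the network stays in one piece.

1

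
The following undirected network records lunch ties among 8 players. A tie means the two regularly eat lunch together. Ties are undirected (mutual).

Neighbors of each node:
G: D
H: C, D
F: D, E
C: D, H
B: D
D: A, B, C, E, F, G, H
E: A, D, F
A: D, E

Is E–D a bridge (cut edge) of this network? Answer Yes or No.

Even without that edge, E still reaches D via E – F – D, so the network stays connected. Not a bridge.

No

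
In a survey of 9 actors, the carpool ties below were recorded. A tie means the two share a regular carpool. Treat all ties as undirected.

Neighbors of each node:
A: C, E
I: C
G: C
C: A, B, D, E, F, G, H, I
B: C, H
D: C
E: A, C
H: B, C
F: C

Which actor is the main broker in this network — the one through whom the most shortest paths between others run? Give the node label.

C

Unnormalized betweenness of each node: A:0, B:0, C:26, D:0, E:0, F:0, G:0, H:0, I:0.
C has the largest value, 26, making it the main broker — the node through which the most shortest paths run.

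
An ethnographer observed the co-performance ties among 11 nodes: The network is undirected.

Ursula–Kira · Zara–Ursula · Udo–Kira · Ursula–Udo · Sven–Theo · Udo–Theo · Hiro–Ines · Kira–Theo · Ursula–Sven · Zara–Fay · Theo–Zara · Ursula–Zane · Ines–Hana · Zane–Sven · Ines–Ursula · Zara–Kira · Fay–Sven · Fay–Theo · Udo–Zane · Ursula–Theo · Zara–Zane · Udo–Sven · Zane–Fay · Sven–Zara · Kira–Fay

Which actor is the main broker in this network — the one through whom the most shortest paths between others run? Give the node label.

Ursula

Unnormalized betweenness of each node: Fay:13/20, Hana:0, Hiro:0, Ines:17, Kira:5/4, Sven:29/20, Theo:29/20, Udo:13/20, Ursula:437/20, Zane:5/4, Zara:29/20.
Ursula has the largest value, 437/20, making it the main broker — the node through which the most shortest paths run.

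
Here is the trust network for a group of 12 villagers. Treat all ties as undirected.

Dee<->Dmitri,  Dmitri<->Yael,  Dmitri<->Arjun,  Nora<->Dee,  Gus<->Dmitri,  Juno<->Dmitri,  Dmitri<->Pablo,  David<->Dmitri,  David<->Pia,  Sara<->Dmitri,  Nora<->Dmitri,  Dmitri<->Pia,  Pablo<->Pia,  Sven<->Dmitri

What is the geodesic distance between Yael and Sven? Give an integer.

2

One shortest route is Yael – Dmitri – Sven, which uses 2 edges, and Yael and Sven are not directly tied, so nothing shorter exists. So d(Yael,Sven) = 2.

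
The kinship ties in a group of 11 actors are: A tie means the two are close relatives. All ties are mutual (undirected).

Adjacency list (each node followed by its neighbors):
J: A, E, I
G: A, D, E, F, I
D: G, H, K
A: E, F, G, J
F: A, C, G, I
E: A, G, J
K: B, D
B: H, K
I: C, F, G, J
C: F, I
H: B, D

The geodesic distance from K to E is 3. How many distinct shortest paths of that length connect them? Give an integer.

The shortest distance is 3, and the only length-3 path is K–D–G–E. So there is exactly 1 shortest path.

1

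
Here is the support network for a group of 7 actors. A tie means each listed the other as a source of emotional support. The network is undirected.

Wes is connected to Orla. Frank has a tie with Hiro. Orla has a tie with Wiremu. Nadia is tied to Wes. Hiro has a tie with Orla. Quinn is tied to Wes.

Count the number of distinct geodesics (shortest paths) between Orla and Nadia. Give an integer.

The shortest distance is 2, and the only length-2 path is Orla–Wes–Nadia. So there is exactly 1 shortest path.

1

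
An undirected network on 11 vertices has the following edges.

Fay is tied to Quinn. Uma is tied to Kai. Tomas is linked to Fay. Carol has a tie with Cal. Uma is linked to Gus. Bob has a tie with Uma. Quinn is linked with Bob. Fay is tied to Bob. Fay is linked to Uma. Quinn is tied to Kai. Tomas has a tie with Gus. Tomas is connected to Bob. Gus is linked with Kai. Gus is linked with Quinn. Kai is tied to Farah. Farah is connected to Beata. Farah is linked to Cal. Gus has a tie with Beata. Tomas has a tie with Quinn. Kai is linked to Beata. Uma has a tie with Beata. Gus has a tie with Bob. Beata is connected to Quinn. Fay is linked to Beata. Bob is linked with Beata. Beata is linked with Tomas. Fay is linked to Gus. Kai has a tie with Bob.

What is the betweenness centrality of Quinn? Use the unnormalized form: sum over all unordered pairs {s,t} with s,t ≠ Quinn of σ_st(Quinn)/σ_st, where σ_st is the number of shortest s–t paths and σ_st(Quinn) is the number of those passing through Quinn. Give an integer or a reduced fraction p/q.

9/20

Pairs whose geodesics pass through Quinn — Fay–Kai: 1/5; Kai–Tomas: 1/4.
All other pairs contribute 0.
Summing the contributions gives betweenness(Quinn) = 9/20.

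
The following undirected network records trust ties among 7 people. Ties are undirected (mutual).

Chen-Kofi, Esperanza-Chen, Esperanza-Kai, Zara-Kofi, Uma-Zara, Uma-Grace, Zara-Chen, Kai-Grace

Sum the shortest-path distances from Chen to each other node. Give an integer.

Distances from Chen: Esperanza:1, Grace:3, Kai:2, Kofi:1, Uma:2, Zara:1.
Sum = 1 + 3 + 2 + 1 + 2 + 1 = 10.

10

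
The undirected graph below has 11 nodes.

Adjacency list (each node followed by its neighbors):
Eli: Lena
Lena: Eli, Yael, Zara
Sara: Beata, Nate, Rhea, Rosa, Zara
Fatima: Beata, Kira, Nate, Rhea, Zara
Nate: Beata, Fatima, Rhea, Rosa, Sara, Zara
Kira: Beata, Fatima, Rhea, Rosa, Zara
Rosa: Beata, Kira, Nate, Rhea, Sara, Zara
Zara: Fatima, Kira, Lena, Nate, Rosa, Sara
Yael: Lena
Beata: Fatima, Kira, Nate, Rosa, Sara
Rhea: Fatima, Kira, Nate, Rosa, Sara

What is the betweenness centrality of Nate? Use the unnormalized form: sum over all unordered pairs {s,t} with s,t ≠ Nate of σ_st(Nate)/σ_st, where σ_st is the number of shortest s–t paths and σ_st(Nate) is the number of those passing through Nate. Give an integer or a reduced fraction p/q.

Pairs whose geodesics pass through Nate — Yael–Beata: 1/5; Yael–Rhea: 1/5; Lena–Beata: 1/5; Lena–Rhea: 1/5; Eli–Beata: 1/5; Eli–Rhea: 1/5; Sara–Fatima: 1/4; Zara–Beata: 1/5; Zara–Rhea: 1/5; Beata–Rhea: 1/5; Rosa–Fatima: 1/5.
All other pairs contribute 0.
Summing the contributions gives betweenness(Nate) = 9/4.

9/4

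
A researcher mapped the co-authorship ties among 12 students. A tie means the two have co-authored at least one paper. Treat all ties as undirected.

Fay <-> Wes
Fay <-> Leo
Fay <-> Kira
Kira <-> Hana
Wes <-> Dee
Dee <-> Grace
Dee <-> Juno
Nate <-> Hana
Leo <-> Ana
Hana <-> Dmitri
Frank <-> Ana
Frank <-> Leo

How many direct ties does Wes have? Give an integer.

Wes is directly tied to Dee and Fay. That is 2 neighbors, so the degree of Wes is 2.

2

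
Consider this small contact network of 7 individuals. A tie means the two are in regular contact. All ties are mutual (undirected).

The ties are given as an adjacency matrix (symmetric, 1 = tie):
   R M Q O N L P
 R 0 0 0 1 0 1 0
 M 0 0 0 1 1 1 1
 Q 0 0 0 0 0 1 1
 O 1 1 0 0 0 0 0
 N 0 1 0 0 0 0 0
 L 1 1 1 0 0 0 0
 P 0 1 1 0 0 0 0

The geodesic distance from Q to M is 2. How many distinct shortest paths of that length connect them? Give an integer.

2

The shortest distance is 2. The length-2 paths are: Q–L–M; Q–P–M.
That gives 2 distinct shortest paths.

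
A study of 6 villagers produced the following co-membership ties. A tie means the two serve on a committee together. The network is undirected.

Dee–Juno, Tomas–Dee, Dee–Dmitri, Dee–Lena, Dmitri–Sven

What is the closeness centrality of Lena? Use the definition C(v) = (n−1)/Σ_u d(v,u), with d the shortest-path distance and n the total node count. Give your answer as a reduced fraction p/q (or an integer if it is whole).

Distances from Lena: Dee:1, Dmitri:2, Juno:2, Sven:3, Tomas:2. Sum = 10.
n = 6, so closeness = 5/10 = 1/2.

1/2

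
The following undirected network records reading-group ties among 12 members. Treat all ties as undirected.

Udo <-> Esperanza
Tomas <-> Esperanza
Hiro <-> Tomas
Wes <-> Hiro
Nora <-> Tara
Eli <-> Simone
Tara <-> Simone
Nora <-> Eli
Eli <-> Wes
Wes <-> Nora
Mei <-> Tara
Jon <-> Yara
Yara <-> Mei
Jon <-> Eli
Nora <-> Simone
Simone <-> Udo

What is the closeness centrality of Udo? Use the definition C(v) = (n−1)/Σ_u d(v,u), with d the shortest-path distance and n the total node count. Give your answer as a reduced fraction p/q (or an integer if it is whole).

11/26

Distances from Udo: Eli:2, Esperanza:1, Hiro:3, Jon:3, Mei:3, Nora:2, Simone:1, Tara:2, Tomas:2, Wes:3, Yara:4. Sum = 26.
n = 12, so closeness = 11/26.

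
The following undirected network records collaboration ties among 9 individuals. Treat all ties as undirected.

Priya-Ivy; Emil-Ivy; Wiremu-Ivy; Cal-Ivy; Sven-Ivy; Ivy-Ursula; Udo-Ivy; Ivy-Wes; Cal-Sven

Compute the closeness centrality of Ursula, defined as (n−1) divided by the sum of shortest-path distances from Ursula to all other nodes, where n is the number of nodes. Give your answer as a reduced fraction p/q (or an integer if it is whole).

8/15

Distances from Ursula: Cal:2, Emil:2, Ivy:1, Priya:2, Sven:2, Udo:2, Wes:2, Wiremu:2. Sum = 15.
n = 9, so closeness = 8/15.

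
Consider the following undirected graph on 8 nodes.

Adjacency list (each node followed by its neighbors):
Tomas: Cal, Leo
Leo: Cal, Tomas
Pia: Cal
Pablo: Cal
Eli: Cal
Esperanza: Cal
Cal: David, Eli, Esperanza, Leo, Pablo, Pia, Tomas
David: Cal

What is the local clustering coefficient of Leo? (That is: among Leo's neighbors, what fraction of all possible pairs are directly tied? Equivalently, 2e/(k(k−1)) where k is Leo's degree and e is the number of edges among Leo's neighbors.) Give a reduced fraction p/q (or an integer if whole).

1

Leo's neighbors: Cal and Tomas (k = 2).
Possible neighbor pairs: C(2,2) = 1. Edges among them: Cal–Tomas → e = 1.
Clustering(Leo) = 1/1.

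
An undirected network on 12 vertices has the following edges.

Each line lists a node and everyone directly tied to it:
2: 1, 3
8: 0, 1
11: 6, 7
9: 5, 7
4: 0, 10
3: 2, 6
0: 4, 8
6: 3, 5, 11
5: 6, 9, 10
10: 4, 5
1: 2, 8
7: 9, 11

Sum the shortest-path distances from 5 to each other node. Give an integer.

Distances from 5: 0:3, 1:4, 2:3, 3:2, 4:2, 6:1, 7:2, 8:4, 9:1, 10:1, 11:2.
Sum = 3 + 4 + 3 + 2 + 2 + 1 + 2 + 4 + 1 + 1 + 2 = 25.

25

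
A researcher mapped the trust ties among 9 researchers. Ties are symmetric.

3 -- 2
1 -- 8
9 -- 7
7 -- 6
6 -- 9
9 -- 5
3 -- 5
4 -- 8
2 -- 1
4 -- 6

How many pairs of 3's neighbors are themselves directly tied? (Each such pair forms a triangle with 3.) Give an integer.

3's neighbors are 2 and 5, but none of them are tied to each other, so no triangle contains 3.

0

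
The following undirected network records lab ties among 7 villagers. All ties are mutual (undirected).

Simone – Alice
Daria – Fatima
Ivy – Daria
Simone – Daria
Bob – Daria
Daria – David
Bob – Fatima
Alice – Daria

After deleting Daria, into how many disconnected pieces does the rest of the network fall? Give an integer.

Without Daria, the remaining ties split the others into: {Alice, Simone}; {David}; {Ivy}; {Bob, Fatima}.
That's 4 separate components.

4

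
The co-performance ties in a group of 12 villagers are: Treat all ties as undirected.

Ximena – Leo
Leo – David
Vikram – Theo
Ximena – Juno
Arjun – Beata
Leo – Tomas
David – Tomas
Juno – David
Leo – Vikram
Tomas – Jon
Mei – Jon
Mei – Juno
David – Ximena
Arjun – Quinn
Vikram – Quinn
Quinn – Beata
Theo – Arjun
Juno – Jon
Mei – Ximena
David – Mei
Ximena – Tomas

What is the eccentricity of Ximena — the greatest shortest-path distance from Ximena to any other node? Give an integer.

Distances from Ximena: Arjun:4, Beata:4, David:1, Jon:2, Juno:1, Leo:1, Mei:1, Quinn:3, Theo:3, Tomas:1, Vikram:2.
The largest is 4 (to Beata and Arjun), so the eccentricity of Ximena is 4.

4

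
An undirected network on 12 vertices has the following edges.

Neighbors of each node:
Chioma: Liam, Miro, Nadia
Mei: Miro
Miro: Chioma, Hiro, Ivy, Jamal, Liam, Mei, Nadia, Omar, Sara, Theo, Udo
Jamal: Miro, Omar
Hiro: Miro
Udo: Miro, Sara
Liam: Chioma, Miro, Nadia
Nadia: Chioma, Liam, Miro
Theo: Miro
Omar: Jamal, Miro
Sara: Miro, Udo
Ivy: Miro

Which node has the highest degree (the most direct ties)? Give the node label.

Degrees — Chioma:3, Hiro:1, Ivy:1, Jamal:2, Liam:3, Mei:1, Miro:11, Nadia:3, Omar:2, Sara:2, Theo:1, Udo:2.
The maximum is 11, attained only by Miro.

Miro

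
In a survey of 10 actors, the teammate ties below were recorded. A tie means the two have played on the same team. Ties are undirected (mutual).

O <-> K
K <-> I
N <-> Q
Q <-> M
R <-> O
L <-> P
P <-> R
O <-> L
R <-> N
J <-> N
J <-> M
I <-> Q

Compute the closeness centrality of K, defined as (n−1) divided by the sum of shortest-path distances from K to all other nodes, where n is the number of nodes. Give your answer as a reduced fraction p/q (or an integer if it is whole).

Distances from K: I:1, J:4, L:2, M:3, N:3, O:1, P:3, Q:2, R:2. Sum = 21.
n = 10, so closeness = 9/21 = 3/7.

3/7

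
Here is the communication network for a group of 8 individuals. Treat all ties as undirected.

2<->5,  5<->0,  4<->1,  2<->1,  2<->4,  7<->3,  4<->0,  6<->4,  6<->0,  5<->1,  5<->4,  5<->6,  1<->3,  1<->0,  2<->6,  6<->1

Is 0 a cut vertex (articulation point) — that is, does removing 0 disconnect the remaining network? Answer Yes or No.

No

Even without 0, every remaining node can still reach every other (the residual graph is connected), so 0 is not a cut vertex.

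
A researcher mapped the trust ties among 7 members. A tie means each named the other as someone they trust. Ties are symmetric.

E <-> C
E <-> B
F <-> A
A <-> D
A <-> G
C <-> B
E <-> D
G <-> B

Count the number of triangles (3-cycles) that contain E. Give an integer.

1

E's neighbors: B, C, and D.
Neighbor pairs that are themselves tied: E–B–C. Each forms one triangle with E, for 1 in total.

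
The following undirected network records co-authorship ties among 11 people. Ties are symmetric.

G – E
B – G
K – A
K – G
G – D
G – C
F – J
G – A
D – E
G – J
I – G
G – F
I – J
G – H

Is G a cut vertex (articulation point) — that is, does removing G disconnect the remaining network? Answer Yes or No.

Yes

Removing G leaves {A and K} with no path to {D and E}, so the network splits into 6 components. G is a cut vertex.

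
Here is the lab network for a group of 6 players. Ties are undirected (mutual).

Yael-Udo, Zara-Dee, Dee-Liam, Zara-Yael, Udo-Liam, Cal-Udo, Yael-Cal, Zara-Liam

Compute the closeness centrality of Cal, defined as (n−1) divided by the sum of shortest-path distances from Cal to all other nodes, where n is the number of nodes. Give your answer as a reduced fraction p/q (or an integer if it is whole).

Distances from Cal: Dee:3, Liam:2, Udo:1, Yael:1, Zara:2. Sum = 9.
n = 6, so closeness = 5/9.

5/9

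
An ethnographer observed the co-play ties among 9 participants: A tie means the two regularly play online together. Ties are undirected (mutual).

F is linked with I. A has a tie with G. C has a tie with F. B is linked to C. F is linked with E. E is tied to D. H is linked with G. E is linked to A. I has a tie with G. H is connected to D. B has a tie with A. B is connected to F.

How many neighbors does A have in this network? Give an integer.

A is directly tied to B, E, and G. That is 3 neighbors, so the degree of A is 3.

3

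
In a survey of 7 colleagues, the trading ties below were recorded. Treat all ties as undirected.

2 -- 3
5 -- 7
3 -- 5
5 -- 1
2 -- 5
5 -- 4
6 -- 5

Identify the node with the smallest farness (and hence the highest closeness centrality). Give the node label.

5

Farness (sum of distances to all others) for each node — 1:11, 2:10, 3:10, 4:11, 5:6, 6:11, 7:11.
The smallest farness is 6, for 5, so 5 has the highest closeness.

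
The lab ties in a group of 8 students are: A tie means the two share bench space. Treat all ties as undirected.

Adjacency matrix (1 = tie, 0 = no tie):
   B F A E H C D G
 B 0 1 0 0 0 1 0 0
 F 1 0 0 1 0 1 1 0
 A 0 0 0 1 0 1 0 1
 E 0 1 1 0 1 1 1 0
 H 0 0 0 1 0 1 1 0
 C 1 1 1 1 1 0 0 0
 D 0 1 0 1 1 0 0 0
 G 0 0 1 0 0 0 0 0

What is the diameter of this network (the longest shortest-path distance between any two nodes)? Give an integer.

3

Eccentricity of each node (its greatest distance to any other): A:2, B:3, C:2, D:3, E:2, F:3, G:3, H:3.
The maximum eccentricity is 3, realized for instance by the pair B–G via B – C – A – G. So the diameter is 3.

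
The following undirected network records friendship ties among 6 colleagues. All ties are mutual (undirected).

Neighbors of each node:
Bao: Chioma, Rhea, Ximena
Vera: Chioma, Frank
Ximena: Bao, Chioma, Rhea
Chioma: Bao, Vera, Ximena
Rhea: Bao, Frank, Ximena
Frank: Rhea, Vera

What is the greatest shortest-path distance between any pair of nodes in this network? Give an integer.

2

Eccentricity of each node (its greatest distance to any other): Bao:2, Chioma:2, Frank:2, Rhea:2, Vera:2, Ximena:2.
The maximum eccentricity is 2, realized for instance by the pair Frank–Chioma via Frank – Vera – Chioma. So the diameter is 2.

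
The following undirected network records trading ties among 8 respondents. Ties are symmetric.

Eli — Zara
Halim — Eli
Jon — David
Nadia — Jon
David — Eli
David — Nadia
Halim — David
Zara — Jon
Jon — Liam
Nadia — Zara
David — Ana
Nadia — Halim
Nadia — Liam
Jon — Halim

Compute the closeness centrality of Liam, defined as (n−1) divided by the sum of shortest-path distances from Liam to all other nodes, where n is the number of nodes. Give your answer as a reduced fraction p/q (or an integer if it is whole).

Distances from Liam: Ana:3, David:2, Eli:3, Halim:2, Jon:1, Nadia:1, Zara:2. Sum = 14.
n = 8, so closeness = 7/14 = 1/2.

1/2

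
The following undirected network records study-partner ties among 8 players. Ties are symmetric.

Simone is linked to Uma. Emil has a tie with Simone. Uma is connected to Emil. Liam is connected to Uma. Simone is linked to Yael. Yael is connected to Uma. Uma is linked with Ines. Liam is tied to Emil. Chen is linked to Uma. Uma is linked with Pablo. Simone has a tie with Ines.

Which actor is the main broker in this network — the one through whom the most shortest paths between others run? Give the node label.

Unnormalized betweenness of each node: Chen:0, Emil:1/2, Ines:0, Liam:0, Pablo:0, Simone:3/2, Uma:15, Yael:0.
Uma has the largest value, 15, making it the main broker — the node through which the most shortest paths run.

Uma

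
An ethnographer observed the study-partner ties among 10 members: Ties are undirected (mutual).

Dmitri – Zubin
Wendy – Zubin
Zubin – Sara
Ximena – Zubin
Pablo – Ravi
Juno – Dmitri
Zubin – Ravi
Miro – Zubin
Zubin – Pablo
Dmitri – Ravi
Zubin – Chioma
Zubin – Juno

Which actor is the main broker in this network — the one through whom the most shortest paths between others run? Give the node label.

Zubin

Unnormalized betweenness of each node: Chioma:0, Dmitri:1/2, Juno:0, Miro:0, Pablo:0, Ravi:1/2, Sara:0, Wendy:0, Ximena:0, Zubin:32.
Zubin has the largest value, 32, making it the main broker — the node through which the most shortest paths run.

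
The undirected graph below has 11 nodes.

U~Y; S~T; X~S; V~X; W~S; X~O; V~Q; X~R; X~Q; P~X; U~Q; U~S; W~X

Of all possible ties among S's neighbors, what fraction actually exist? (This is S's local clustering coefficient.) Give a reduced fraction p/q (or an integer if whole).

1/6

S's neighbors: T, U, W, and X (k = 4).
Possible neighbor pairs: C(4,2) = 6. Edges among them: W–X → e = 1.
Clustering(S) = 1/6.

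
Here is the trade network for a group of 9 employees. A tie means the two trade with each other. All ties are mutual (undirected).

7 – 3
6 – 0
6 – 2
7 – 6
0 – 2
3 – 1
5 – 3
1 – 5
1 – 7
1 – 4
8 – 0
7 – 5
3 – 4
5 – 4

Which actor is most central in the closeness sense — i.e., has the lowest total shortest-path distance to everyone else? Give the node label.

Farness (sum of distances to all others) for each node — 0:18, 1:16, 2:19, 3:16, 4:21, 5:16, 6:14, 7:13, 8:25.
The smallest farness is 13, for 7, so 7 has the highest closeness.

7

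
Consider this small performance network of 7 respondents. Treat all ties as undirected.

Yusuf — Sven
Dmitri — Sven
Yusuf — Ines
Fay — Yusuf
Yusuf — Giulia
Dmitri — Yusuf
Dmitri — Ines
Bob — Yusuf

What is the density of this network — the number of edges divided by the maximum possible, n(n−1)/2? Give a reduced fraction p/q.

8/21

There are 8 edges and 7 nodes, so the maximum possible is C(7,2) = 21.
Density = 8/21.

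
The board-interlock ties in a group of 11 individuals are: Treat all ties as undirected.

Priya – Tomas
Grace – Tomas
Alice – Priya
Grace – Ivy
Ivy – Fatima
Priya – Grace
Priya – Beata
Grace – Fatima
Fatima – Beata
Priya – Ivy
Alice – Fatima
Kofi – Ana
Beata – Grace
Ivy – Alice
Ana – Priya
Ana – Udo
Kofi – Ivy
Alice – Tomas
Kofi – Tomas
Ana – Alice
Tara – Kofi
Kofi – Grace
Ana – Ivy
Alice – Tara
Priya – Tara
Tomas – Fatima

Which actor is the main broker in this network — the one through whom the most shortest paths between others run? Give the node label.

Ana

Unnormalized betweenness of each node: Alice:22/5, Ana:189/20, Beata:1/5, Fatima:97/60, Grace:13/5, Ivy:29/10, Kofi:101/30, Priya:467/60, Tara:9/20, Tomas:37/30, Udo:0.
Ana has the largest value, 189/20, making it the main broker — the node through which the most shortest paths run.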